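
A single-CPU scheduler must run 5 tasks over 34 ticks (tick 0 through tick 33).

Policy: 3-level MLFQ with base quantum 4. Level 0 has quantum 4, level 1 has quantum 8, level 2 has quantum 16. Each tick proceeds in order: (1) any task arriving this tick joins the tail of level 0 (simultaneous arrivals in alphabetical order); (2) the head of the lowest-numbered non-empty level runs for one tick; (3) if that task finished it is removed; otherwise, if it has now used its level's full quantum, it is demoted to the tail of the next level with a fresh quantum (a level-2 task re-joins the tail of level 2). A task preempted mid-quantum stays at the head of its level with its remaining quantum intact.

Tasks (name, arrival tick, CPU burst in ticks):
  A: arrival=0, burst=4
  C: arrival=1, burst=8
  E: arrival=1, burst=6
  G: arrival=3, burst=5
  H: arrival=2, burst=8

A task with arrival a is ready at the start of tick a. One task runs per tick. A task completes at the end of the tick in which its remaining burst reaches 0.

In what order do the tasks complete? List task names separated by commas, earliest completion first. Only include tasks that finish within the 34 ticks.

t=0: L0/L1/L2 = A/-/- → run A
t=1: L0/L1/L2 = ACE/-/- → run A
t=2: L0/L1/L2 = ACEH/-/- → run A
t=3: L0/L1/L2 = ACEHG/-/- → run A
t=4: L0/L1/L2 = CEHG/-/- → run C
t=5: L0/L1/L2 = CEHG/-/- → run C
t=6: L0/L1/L2 = CEHG/-/- → run C
t=7: L0/L1/L2 = CEHG/-/- → run C
t=8: L0/L1/L2 = EHG/C/- → run E
t=9: L0/L1/L2 = EHG/C/- → run E
t=10: L0/L1/L2 = EHG/C/- → run E
t=11: L0/L1/L2 = EHG/C/- → run E
t=12: L0/L1/L2 = HG/CE/- → run H
t=13: L0/L1/L2 = HG/CE/- → run H
t=14: L0/L1/L2 = HG/CE/- → run H
t=15: L0/L1/L2 = HG/CE/- → run H
t=16: L0/L1/L2 = G/CEH/- → run G
t=17: L0/L1/L2 = G/CEH/- → run G
t=18: L0/L1/L2 = G/CEH/- → run G
t=19: L0/L1/L2 = G/CEH/- → run G
t=20: L0/L1/L2 = -/CEHG/- → run C
t=21: L0/L1/L2 = -/CEHG/- → run C
t=22: L0/L1/L2 = -/CEHG/- → run C
t=23: L0/L1/L2 = -/CEHG/- → run C
t=24: L0/L1/L2 = -/EHG/- → run E
t=25: L0/L1/L2 = -/EHG/- → run E
t=26: L0/L1/L2 = -/HG/- → run H
t=27: L0/L1/L2 = -/HG/- → run H
t=28: L0/L1/L2 = -/HG/- → run H
t=29: L0/L1/L2 = -/HG/- → run H
t=30: L0/L1/L2 = -/G/- → run G
t=31: (idle)
t=32: (idle)
t=33: (idle)

completion order = A, C, E, H, G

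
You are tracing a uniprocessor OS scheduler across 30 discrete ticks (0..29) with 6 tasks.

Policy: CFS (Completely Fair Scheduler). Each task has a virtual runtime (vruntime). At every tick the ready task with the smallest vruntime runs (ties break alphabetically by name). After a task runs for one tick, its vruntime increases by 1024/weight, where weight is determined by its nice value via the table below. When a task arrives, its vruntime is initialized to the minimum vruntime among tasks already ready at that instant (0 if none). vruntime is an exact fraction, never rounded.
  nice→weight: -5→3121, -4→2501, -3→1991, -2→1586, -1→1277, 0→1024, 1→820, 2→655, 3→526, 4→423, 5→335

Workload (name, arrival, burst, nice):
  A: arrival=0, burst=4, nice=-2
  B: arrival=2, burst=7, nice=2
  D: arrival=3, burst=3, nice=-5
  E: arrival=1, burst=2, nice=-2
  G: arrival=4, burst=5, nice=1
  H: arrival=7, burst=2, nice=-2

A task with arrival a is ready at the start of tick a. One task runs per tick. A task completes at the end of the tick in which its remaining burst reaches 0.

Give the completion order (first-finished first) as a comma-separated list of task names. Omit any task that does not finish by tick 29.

completion order = E, D, A, H, G, B

t=0: vr[A=0] → run A
t=1: vr[A=512/793 E=512/793] → run A
t=2: vr[A=1024/793 B=512/793 E=512/793] → run B
t=3: vr[A=1024/793 B=1147392/519415 D=512/793 E=512/793] → run D
t=4: vr[A=1024/793 B=1147392/519415 D=2409984/2474953 E=512/793 G=512/793] → run E
t=5: vr[A=1024/793 B=1147392/519415 D=2409984/2474953 E=1024/793 G=512/793] → run G
t=6: vr[A=1024/793 B=1147392/519415 D=2409984/2474953 E=1024/793 G=307968/162565] → run D
t=7: vr[A=1024/793 B=1147392/519415 D=3222016/2474953 E=1024/793 G=307968/162565 H=1024/793] → run A
t=8: vr[A=1536/793 B=1147392/519415 D=3222016/2474953 E=1024/793 G=307968/162565 H=1024/793] → run E
t=9: vr[A=1536/793 B=1147392/519415 D=3222016/2474953 G=307968/162565 H=1024/793] → run H
t=10: vr[A=1536/793 B=1147392/519415 D=3222016/2474953 G=307968/162565 H=1536/793] → run D
t=11: vr[A=1536/793 B=1147392/519415 G=307968/162565 H=1536/793] → run G
t=12: vr[A=1536/793 B=1147392/519415 G=510976/162565 H=1536/793] → run A
t=13: vr[B=1147392/519415 G=510976/162565 H=1536/793] → run H
t=14: vr[B=1147392/519415 G=510976/162565] → run B
t=15: vr[B=1959424/519415 G=510976/162565] → run G
t=16: vr[B=1959424/519415 G=713984/162565] → run B
t=17: vr[B=2771456/519415 G=713984/162565] → run G
t=18: vr[B=2771456/519415 G=916992/162565] → run B
t=19: vr[B=3583488/519415 G=916992/162565] → run G
t=20: vr[B=3583488/519415] → run B
t=21: vr[B=879104/103883] → run B
t=22: vr[B=5207552/519415] → run B
t=23: (idle)
t=24: (idle)
t=25: (idle)
t=26: (idle)
t=27: (idle)
t=28: (idle)
t=29: (idle)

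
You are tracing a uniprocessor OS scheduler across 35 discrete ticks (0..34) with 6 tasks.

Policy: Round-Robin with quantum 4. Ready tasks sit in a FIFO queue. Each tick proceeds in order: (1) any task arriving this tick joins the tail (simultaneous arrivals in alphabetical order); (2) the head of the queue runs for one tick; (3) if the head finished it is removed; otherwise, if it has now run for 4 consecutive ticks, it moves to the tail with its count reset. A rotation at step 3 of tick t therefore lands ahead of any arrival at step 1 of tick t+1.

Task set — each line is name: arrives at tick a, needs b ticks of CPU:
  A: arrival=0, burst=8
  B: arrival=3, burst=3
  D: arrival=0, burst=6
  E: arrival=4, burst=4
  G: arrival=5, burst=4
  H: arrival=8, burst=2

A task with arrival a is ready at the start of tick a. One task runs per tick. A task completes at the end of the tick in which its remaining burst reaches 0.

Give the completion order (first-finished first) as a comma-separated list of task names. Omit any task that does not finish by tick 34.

t=0: queue=[A,D] q_used=0 → run A
t=1: queue=[A,D] q_used=1 → run A
t=2: queue=[A,D] q_used=2 → run A
t=3: queue=[A,D,B] q_used=3 → run A
t=4: queue=[D,B,A,E] q_used=0 → run D
t=5: queue=[D,B,A,E,G] q_used=1 → run D
t=6: queue=[D,B,A,E,G] q_used=2 → run D
t=7: queue=[D,B,A,E,G] q_used=3 → run D
t=8: queue=[B,A,E,G,D,H] q_used=0 → run B
t=9: queue=[B,A,E,G,D,H] q_used=1 → run B
t=10: queue=[B,A,E,G,D,H] q_used=2 → run B
t=11: queue=[A,E,G,D,H] q_used=0 → run A
t=12: queue=[A,E,G,D,H] q_used=1 → run A
t=13: queue=[A,E,G,D,H] q_used=2 → run A
t=14: queue=[A,E,G,D,H] q_used=3 → run A
t=15: queue=[E,G,D,H] q_used=0 → run E
t=16: queue=[E,G,D,H] q_used=1 → run E
t=17: queue=[E,G,D,H] q_used=2 → run E
t=18: queue=[E,G,D,H] q_used=3 → run E
t=19: queue=[G,D,H] q_used=0 → run G
t=20: queue=[G,D,H] q_used=1 → run G
t=21: queue=[G,D,H] q_used=2 → run G
t=22: queue=[G,D,H] q_used=3 → run G
t=23: queue=[D,H] q_used=0 → run D
t=24: queue=[D,H] q_used=1 → run D
t=25: queue=[H] q_used=0 → run H
t=26: queue=[H] q_used=1 → run H
t=27: (idle)
t=28: (idle)
t=29: (idle)
t=30: (idle)
t=31: (idle)
t=32: (idle)
t=33: (idle)
t=34: (idle)

completion order = B, A, E, G, D, H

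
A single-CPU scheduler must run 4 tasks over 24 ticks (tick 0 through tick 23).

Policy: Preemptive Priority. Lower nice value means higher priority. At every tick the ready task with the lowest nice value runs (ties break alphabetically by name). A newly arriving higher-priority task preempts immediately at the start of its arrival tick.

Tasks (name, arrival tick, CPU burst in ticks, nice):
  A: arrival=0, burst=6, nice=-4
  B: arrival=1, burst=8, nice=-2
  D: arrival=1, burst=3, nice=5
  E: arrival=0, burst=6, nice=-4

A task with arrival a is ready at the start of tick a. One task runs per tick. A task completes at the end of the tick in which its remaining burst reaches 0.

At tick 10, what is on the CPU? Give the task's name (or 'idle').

running at tick 10 = E

t=0: ready={A,E} → run A
t=1: ready={A,B,D,E} → run A
t=2: ready={A,B,D,E} → run A
t=3: ready={A,B,D,E} → run A
t=4: ready={A,B,D,E} → run A
t=5: ready={A,B,D,E} → run A
t=6: ready={B,D,E} → run E
t=7: ready={B,D,E} → run E
t=8: ready={B,D,E} → run E
t=9: ready={B,D,E} → run E
t=10: ready={B,D,E} → run E
t=11: ready={B,D,E} → run E
t=12: ready={B,D} → run B
t=13: ready={B,D} → run B
t=14: ready={B,D} → run B
t=15: ready={B,D} → run B
t=16: ready={B,D} → run B
t=17: ready={B,D} → run B
t=18: ready={B,D} → run B
t=19: ready={B,D} → run B
t=20: ready={D} → run D
t=21: ready={D} → run D
t=22: ready={D} → run D
t=23: (idle)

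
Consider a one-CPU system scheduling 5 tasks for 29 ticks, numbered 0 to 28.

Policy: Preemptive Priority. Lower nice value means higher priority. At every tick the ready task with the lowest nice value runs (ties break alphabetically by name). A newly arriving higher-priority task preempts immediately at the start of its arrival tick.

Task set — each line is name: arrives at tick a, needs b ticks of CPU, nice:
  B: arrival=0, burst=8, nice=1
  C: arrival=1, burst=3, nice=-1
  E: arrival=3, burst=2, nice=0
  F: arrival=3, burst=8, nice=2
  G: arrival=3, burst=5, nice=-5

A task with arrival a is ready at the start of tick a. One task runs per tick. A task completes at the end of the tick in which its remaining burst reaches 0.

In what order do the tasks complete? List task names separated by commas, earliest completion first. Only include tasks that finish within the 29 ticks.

t=0: ready={B} → run B
t=1: ready={B,C} → run C
t=2: ready={B,C} → run C
t=3: ready={B,C,E,F,G} → run G
t=4: ready={B,C,E,F,G} → run G
t=5: ready={B,C,E,F,G} → run G
t=6: ready={B,C,E,F,G} → run G
t=7: ready={B,C,E,F,G} → run G
t=8: ready={B,C,E,F} → run C
t=9: ready={B,E,F} → run E
t=10: ready={B,E,F} → run E
t=11: ready={B,F} → run B
t=12: ready={B,F} → run B
t=13: ready={B,F} → run B
t=14: ready={B,F} → run B
t=15: ready={B,F} → run B
t=16: ready={B,F} → run B
t=17: ready={B,F} → run B
t=18: ready={F} → run F
t=19: ready={F} → run F
t=20: ready={F} → run F
t=21: ready={F} → run F
t=22: ready={F} → run F
t=23: ready={F} → run F
t=24: ready={F} → run F
t=25: ready={F} → run F
t=26: (idle)
t=27: (idle)
t=28: (idle)

completion order = G, C, E, B, F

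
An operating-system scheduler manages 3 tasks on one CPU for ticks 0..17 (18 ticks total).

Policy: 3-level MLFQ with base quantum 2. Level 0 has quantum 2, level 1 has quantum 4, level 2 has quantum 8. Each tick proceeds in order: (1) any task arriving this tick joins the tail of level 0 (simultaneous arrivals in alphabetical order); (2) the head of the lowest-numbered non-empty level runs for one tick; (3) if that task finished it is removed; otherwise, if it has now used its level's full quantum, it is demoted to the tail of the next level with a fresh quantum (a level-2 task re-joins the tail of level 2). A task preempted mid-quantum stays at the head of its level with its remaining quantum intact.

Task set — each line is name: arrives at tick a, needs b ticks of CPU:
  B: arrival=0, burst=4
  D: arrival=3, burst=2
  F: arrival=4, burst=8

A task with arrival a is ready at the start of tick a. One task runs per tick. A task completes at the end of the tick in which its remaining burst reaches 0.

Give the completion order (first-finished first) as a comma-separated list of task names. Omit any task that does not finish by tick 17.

t=0: L0/L1/L2 = B/-/- → run B
t=1: L0/L1/L2 = B/-/- → run B
t=2: L0/L1/L2 = -/B/- → run B
t=3: L0/L1/L2 = D/B/- → run D
t=4: L0/L1/L2 = DF/B/- → run D
t=5: L0/L1/L2 = F/B/- → run F
t=6: L0/L1/L2 = F/B/- → run F
t=7: L0/L1/L2 = -/BF/- → run B
t=8: L0/L1/L2 = -/F/- → run F
t=9: L0/L1/L2 = -/F/- → run F
t=10: L0/L1/L2 = -/F/- → run F
t=11: L0/L1/L2 = -/F/- → run F
t=12: L0/L1/L2 = -/-/F → run F
t=13: L0/L1/L2 = -/-/F → run F
t=14: (idle)
t=15: (idle)
t=16: (idle)
t=17: (idle)

completion order = D, B, F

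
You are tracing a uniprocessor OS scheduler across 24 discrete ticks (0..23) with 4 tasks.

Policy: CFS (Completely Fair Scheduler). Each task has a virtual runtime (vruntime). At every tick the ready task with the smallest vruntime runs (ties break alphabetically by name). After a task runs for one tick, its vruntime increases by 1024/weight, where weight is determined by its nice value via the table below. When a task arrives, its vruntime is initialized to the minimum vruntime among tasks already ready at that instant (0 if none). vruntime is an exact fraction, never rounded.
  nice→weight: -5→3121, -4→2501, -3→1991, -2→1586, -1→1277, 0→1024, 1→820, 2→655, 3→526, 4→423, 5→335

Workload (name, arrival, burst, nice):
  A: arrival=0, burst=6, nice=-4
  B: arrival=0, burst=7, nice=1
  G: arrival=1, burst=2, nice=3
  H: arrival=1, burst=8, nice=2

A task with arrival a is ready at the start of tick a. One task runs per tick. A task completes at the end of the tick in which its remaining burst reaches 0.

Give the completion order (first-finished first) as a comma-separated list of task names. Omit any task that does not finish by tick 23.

completion order = G, A, B, H

t=0: vr[A=0 B=0] → run A
t=1: vr[A=1024/2501 B=0 G=0 H=0] → run B
t=2: vr[A=1024/2501 B=256/205 G=0 H=0] → run G
t=3: vr[A=1024/2501 B=256/205 G=512/263 H=0] → run H
t=4: vr[A=1024/2501 B=256/205 G=512/263 H=1024/655] → run A
t=5: vr[A=2048/2501 B=256/205 G=512/263 H=1024/655] → run A
t=6: vr[A=3072/2501 B=256/205 G=512/263 H=1024/655] → run A
t=7: vr[A=4096/2501 B=256/205 G=512/263 H=1024/655] → run B
t=8: vr[A=4096/2501 B=512/205 G=512/263 H=1024/655] → run H
t=9: vr[A=4096/2501 B=512/205 G=512/263 H=2048/655] → run A
t=10: vr[A=5120/2501 B=512/205 G=512/263 H=2048/655] → run G
t=11: vr[A=5120/2501 B=512/205 H=2048/655] → run A
t=12: vr[B=512/205 H=2048/655] → run B
t=13: vr[B=768/205 H=2048/655] → run H
t=14: vr[B=768/205 H=3072/655] → run B
t=15: vr[B=1024/205 H=3072/655] → run H
t=16: vr[B=1024/205 H=4096/655] → run B
t=17: vr[B=256/41 H=4096/655] → run B
t=18: vr[B=1536/205 H=4096/655] → run H
t=19: vr[B=1536/205 H=1024/131] → run B
t=20: vr[H=1024/131] → run H
t=21: vr[H=6144/655] → run H
t=22: vr[H=7168/655] → run H
t=23: (idle)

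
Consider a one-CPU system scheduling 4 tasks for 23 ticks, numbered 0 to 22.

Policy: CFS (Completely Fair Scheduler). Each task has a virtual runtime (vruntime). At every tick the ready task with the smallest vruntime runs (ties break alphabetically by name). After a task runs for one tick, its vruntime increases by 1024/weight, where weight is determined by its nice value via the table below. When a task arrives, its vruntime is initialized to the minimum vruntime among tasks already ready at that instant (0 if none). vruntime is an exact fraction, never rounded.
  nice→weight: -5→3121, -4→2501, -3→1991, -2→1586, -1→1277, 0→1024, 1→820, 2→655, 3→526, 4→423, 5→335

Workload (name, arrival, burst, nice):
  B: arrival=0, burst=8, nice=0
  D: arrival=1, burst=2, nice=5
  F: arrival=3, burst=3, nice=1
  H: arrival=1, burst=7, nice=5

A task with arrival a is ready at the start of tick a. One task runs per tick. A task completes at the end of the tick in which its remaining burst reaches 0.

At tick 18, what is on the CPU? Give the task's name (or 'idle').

running at tick 18 = H

t=0: vr[B=0] → run B
t=1: vr[B=1 D=1 H=1] → run B
t=2: vr[B=2 D=1 H=1] → run D
t=3: vr[B=2 D=1359/335 F=1 H=1] → run F
t=4: vr[B=2 D=1359/335 F=461/205 H=1] → run H
t=5: vr[B=2 D=1359/335 F=461/205 H=1359/335] → run B
t=6: vr[B=3 D=1359/335 F=461/205 H=1359/335] → run F
t=7: vr[B=3 D=1359/335 F=717/205 H=1359/335] → run B
t=8: vr[B=4 D=1359/335 F=717/205 H=1359/335] → run F
t=9: vr[B=4 D=1359/335 H=1359/335] → run B
t=10: vr[B=5 D=1359/335 H=1359/335] → run D
t=11: vr[B=5 H=1359/335] → run H
t=12: vr[B=5 H=2383/335] → run B
t=13: vr[B=6 H=2383/335] → run B
t=14: vr[B=7 H=2383/335] → run B
t=15: vr[H=2383/335] → run H
t=16: vr[H=3407/335] → run H
t=17: vr[H=4431/335] → run H
t=18: vr[H=1091/67] → run H
t=19: vr[H=6479/335] → run H
t=20: (idle)
t=21: (idle)
t=22: (idle)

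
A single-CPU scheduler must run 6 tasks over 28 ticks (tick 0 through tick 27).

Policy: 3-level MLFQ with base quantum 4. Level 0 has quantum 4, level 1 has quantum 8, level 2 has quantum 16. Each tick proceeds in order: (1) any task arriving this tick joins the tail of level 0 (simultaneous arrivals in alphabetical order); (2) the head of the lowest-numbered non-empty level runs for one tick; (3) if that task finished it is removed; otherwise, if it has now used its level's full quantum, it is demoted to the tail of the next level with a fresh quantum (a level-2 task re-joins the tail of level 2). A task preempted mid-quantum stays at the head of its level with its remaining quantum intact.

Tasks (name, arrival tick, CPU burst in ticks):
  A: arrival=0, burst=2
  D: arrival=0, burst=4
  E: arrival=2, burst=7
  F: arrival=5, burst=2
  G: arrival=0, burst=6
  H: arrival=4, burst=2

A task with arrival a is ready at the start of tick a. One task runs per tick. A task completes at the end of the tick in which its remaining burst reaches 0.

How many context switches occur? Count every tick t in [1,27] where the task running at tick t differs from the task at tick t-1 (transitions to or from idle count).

context switches = 8

t=0: L0/L1/L2 = ADG/-/- → run A
t=1: L0/L1/L2 = ADG/-/- → run A
t=2: L0/L1/L2 = DGE/-/- → run D
t=3: L0/L1/L2 = DGE/-/- → run D
t=4: L0/L1/L2 = DGEH/-/- → run D
t=5: L0/L1/L2 = DGEHF/-/- → run D
t=6: L0/L1/L2 = GEHF/-/- → run G
t=7: L0/L1/L2 = GEHF/-/- → run G
t=8: L0/L1/L2 = GEHF/-/- → run G
t=9: L0/L1/L2 = GEHF/-/- → run G
t=10: L0/L1/L2 = EHF/G/- → run E
t=11: L0/L1/L2 = EHF/G/- → run E
t=12: L0/L1/L2 = EHF/G/- → run E
t=13: L0/L1/L2 = EHF/G/- → run E
t=14: L0/L1/L2 = HF/GE/- → run H
t=15: L0/L1/L2 = HF/GE/- → run H
t=16: L0/L1/L2 = F/GE/- → run F
t=17: L0/L1/L2 = F/GE/- → run F
t=18: L0/L1/L2 = -/GE/- → run G
t=19: L0/L1/L2 = -/GE/- → run G
t=20: L0/L1/L2 = -/E/- → run E
t=21: L0/L1/L2 = -/E/- → run E
t=22: L0/L1/L2 = -/E/- → run E
t=23: (idle)
t=24: (idle)
t=25: (idle)
t=26: (idle)
t=27: (idle)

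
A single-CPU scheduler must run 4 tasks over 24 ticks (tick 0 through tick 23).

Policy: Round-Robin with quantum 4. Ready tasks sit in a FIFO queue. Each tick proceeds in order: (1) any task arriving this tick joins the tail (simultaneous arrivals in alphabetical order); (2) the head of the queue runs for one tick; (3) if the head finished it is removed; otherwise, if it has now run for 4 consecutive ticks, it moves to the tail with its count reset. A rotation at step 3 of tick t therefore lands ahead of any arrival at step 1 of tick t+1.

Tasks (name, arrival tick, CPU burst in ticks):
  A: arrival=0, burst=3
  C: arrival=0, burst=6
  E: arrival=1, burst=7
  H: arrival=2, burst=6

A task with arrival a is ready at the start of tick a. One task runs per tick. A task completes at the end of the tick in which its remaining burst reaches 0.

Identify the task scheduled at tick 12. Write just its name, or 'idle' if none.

t=0: queue=[A,C] q_used=0 → run A
t=1: queue=[A,C,E] q_used=1 → run A
t=2: queue=[A,C,E,H] q_used=2 → run A
t=3: queue=[C,E,H] q_used=0 → run C
t=4: queue=[C,E,H] q_used=1 → run C
t=5: queue=[C,E,H] q_used=2 → run C
t=6: queue=[C,E,H] q_used=3 → run C
t=7: queue=[E,H,C] q_used=0 → run E
t=8: queue=[E,H,C] q_used=1 → run E
t=9: queue=[E,H,C] q_used=2 → run E
t=10: queue=[E,H,C] q_used=3 → run E
t=11: queue=[H,C,E] q_used=0 → run H
t=12: queue=[H,C,E] q_used=1 → run H
t=13: queue=[H,C,E] q_used=2 → run H
t=14: queue=[H,C,E] q_used=3 → run H
t=15: queue=[C,E,H] q_used=0 → run C
t=16: queue=[C,E,H] q_used=1 → run C
t=17: queue=[E,H] q_used=0 → run E
t=18: queue=[E,H] q_used=1 → run E
t=19: queue=[E,H] q_used=2 → run E
t=20: queue=[H] q_used=0 → run H
t=21: queue=[H] q_used=1 → run H
t=22: (idle)
t=23: (idle)

running at tick 12 = H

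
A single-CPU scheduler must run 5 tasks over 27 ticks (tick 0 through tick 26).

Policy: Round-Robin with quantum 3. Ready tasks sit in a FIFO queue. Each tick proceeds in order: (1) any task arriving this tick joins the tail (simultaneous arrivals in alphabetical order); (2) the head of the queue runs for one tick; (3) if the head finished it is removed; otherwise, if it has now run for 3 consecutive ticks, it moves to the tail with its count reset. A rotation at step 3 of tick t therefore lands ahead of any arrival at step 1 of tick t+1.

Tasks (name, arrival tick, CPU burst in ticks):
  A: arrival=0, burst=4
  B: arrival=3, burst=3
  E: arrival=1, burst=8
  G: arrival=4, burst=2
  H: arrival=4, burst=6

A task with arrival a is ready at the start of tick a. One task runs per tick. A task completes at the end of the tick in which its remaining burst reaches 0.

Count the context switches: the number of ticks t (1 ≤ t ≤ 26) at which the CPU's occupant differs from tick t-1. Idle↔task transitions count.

t=0: queue=[A] q_used=0 → run A
t=1: queue=[A,E] q_used=1 → run A
t=2: queue=[A,E] q_used=2 → run A
t=3: queue=[E,A,B] q_used=0 → run E
t=4: queue=[E,A,B,G,H] q_used=1 → run E
t=5: queue=[E,A,B,G,H] q_used=2 → run E
t=6: queue=[A,B,G,H,E] q_used=0 → run A
t=7: queue=[B,G,H,E] q_used=0 → run B
t=8: queue=[B,G,H,E] q_used=1 → run B
t=9: queue=[B,G,H,E] q_used=2 → run B
t=10: queue=[G,H,E] q_used=0 → run G
t=11: queue=[G,H,E] q_used=1 → run G
t=12: queue=[H,E] q_used=0 → run H
t=13: queue=[H,E] q_used=1 → run H
t=14: queue=[H,E] q_used=2 → run H
t=15: queue=[E,H] q_used=0 → run E
t=16: queue=[E,H] q_used=1 → run E
t=17: queue=[E,H] q_used=2 → run E
t=18: queue=[H,E] q_used=0 → run H
t=19: queue=[H,E] q_used=1 → run H
t=20: queue=[H,E] q_used=2 → run H
t=21: queue=[E] q_used=0 → run E
t=22: queue=[E] q_used=1 → run E
t=23: (idle)
t=24: (idle)
t=25: (idle)
t=26: (idle)

context switches = 9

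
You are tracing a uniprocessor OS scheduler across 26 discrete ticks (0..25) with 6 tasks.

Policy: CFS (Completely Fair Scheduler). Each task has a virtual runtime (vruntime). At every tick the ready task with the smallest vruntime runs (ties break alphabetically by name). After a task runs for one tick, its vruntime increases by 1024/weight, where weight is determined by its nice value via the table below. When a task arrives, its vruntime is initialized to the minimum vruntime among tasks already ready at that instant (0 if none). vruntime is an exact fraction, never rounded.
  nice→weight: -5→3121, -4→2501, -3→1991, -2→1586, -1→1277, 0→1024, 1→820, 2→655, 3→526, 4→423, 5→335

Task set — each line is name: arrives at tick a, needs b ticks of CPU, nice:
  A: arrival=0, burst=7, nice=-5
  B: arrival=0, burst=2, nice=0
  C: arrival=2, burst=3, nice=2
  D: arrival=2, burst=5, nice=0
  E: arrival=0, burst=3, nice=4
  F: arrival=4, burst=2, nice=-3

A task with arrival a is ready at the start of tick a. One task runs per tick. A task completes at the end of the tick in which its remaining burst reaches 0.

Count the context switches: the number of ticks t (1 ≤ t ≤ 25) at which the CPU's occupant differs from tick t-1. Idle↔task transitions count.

context switches = 20

t=0: vr[A=0 B=0 E=0] → run A
t=1: vr[A=1024/3121 B=0 E=0] → run B
t=2: vr[A=1024/3121 B=1 C=0 D=0 E=0] → run C
t=3: vr[A=1024/3121 B=1 C=1024/655 D=0 E=0] → run D
t=4: vr[A=1024/3121 B=1 C=1024/655 D=1 E=0 F=0] → run E
t=5: vr[A=1024/3121 B=1 C=1024/655 D=1 E=1024/423 F=0] → run F
t=6: vr[A=1024/3121 B=1 C=1024/655 D=1 E=1024/423 F=1024/1991] → run A
t=7: vr[A=2048/3121 B=1 C=1024/655 D=1 E=1024/423 F=1024/1991] → run F
t=8: vr[A=2048/3121 B=1 C=1024/655 D=1 E=1024/423] → run A
t=9: vr[A=3072/3121 B=1 C=1024/655 D=1 E=1024/423] → run A
t=10: vr[A=4096/3121 B=1 C=1024/655 D=1 E=1024/423] → run B
t=11: vr[A=4096/3121 C=1024/655 D=1 E=1024/423] → run D
t=12: vr[A=4096/3121 C=1024/655 D=2 E=1024/423] → run A
t=13: vr[A=5120/3121 C=1024/655 D=2 E=1024/423] → run C
t=14: vr[A=5120/3121 C=2048/655 D=2 E=1024/423] → run A
t=15: vr[A=6144/3121 C=2048/655 D=2 E=1024/423] → run A
t=16: vr[C=2048/655 D=2 E=1024/423] → run D
t=17: vr[C=2048/655 D=3 E=1024/423] → run E
t=18: vr[C=2048/655 D=3 E=2048/423] → run D
t=19: vr[C=2048/655 D=4 E=2048/423] → run C
t=20: vr[D=4 E=2048/423] → run D
t=21: vr[E=2048/423] → run E
t=22: (idle)
t=23: (idle)
t=24: (idle)
t=25: (idle)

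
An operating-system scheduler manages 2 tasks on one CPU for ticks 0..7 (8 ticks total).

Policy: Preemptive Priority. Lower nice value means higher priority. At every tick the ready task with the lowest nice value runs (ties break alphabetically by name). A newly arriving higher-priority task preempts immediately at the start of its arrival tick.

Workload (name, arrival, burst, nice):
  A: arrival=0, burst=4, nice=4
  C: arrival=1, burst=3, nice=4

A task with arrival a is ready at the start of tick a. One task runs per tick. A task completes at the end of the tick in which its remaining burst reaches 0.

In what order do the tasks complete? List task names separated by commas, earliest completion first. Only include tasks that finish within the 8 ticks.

t=0: ready={A} → run A
t=1: ready={A,C} → run A
t=2: ready={A,C} → run A
t=3: ready={A,C} → run A
t=4: ready={C} → run C
t=5: ready={C} → run C
t=6: ready={C} → run C
t=7: (idle)

completion order = A, C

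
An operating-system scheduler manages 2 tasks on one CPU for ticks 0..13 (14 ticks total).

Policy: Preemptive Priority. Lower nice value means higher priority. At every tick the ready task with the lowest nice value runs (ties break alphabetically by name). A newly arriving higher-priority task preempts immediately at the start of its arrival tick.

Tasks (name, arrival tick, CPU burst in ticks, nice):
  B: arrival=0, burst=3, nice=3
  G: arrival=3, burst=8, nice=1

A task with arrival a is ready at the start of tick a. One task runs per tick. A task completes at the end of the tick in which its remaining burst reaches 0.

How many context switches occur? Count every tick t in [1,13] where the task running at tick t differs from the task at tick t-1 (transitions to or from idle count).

t=0: ready={B} → run B
t=1: ready={B} → run B
t=2: ready={B} → run B
t=3: ready={G} → run G
t=4: ready={G} → run G
t=5: ready={G} → run G
t=6: ready={G} → run G
t=7: ready={G} → run G
t=8: ready={G} → run G
t=9: ready={G} → run G
t=10: ready={G} → run G
t=11: (idle)
t=12: (idle)
t=13: (idle)

context switches = 2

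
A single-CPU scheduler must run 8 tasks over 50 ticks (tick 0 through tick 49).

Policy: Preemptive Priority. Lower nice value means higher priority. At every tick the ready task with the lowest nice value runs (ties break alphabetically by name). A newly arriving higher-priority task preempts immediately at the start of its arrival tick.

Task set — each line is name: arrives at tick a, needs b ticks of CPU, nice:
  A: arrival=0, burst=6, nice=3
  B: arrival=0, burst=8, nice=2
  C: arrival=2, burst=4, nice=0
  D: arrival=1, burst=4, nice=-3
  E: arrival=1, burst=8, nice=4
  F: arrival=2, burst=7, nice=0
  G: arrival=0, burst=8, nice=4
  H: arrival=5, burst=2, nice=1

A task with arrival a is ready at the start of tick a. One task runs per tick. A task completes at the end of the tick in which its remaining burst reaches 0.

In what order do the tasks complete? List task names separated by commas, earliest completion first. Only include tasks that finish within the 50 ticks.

completion order = D, C, F, H, B, A, E, G

t=0: ready={A,B,G} → run B
t=1: ready={A,B,D,E,G} → run D
t=2: ready={A,B,C,D,E,F,G} → run D
t=3: ready={A,B,C,D,E,F,G} → run D
t=4: ready={A,B,C,D,E,F,G} → run D
t=5: ready={A,B,C,E,F,G,H} → run C
t=6: ready={A,B,C,E,F,G,H} → run C
t=7: ready={A,B,C,E,F,G,H} → run C
t=8: ready={A,B,C,E,F,G,H} → run C
t=9: ready={A,B,E,F,G,H} → run F
t=10: ready={A,B,E,F,G,H} → run F
t=11: ready={A,B,E,F,G,H} → run F
t=12: ready={A,B,E,F,G,H} → run F
t=13: ready={A,B,E,F,G,H} → run F
t=14: ready={A,B,E,F,G,H} → run F
t=15: ready={A,B,E,F,G,H} → run F
t=16: ready={A,B,E,G,H} → run H
t=17: ready={A,B,E,G,H} → run H
t=18: ready={A,B,E,G} → run B
t=19: ready={A,B,E,G} → run B
t=20: ready={A,B,E,G} → run B
t=21: ready={A,B,E,G} → run B
t=22: ready={A,B,E,G} → run B
t=23: ready={A,B,E,G} → run B
t=24: ready={A,B,E,G} → run B
t=25: ready={A,E,G} → run A
t=26: ready={A,E,G} → run A
t=27: ready={A,E,G} → run A
t=28: ready={A,E,G} → run A
t=29: ready={A,E,G} → run A
t=30: ready={A,E,G} → run A
t=31: ready={E,G} → run E
t=32: ready={E,G} → run E
t=33: ready={E,G} → run E
t=34: ready={E,G} → run E
t=35: ready={E,G} → run E
t=36: ready={E,G} → run E
t=37: ready={E,G} → run E
t=38: ready={E,G} → run E
t=39: ready={G} → run G
t=40: ready={G} → run G
t=41: ready={G} → run G
t=42: ready={G} → run G
t=43: ready={G} → run G
t=44: ready={G} → run G
t=45: ready={G} → run G
t=46: ready={G} → run G
t=47: (idle)
t=48: (idle)
t=49: (idle)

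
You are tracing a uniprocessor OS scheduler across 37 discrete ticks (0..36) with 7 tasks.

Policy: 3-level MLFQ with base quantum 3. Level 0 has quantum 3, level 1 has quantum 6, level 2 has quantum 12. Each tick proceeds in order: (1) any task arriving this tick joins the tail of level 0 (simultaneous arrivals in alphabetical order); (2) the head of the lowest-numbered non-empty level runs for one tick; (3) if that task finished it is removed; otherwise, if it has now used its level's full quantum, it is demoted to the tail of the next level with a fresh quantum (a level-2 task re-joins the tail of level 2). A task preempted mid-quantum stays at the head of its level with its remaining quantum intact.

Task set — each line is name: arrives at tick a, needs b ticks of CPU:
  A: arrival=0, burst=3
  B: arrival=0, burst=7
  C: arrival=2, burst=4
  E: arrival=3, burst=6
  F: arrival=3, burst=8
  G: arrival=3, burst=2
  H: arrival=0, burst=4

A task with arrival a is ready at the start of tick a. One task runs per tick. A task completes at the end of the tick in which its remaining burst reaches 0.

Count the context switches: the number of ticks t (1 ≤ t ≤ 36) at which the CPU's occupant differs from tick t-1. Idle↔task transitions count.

context switches = 12

t=0: L0/L1/L2 = ABH/-/- → run A
t=1: L0/L1/L2 = ABH/-/- → run A
t=2: L0/L1/L2 = ABHC/-/- → run A
t=3: L0/L1/L2 = BHCEFG/-/- → run B
t=4: L0/L1/L2 = BHCEFG/-/- → run B
t=5: L0/L1/L2 = BHCEFG/-/- → run B
t=6: L0/L1/L2 = HCEFG/B/- → run H
t=7: L0/L1/L2 = HCEFG/B/- → run H
t=8: L0/L1/L2 = HCEFG/B/- → run H
t=9: L0/L1/L2 = CEFG/BH/- → run C
t=10: L0/L1/L2 = CEFG/BH/- → run C
t=11: L0/L1/L2 = CEFG/BH/- → run C
t=12: L0/L1/L2 = EFG/BHC/- → run E
t=13: L0/L1/L2 = EFG/BHC/- → run E
t=14: L0/L1/L2 = EFG/BHC/- → run E
t=15: L0/L1/L2 = FG/BHCE/- → run F
t=16: L0/L1/L2 = FG/BHCE/- → run F
t=17: L0/L1/L2 = FG/BHCE/- → run F
t=18: L0/L1/L2 = G/BHCEF/- → run G
t=19: L0/L1/L2 = G/BHCEF/- → run G
t=20: L0/L1/L2 = -/BHCEF/- → run B
t=21: L0/L1/L2 = -/BHCEF/- → run B
t=22: L0/L1/L2 = -/BHCEF/- → run B
t=23: L0/L1/L2 = -/BHCEF/- → run B
t=24: L0/L1/L2 = -/HCEF/- → run H
t=25: L0/L1/L2 = -/CEF/- → run C
t=26: L0/L1/L2 = -/EF/- → run E
t=27: L0/L1/L2 = -/EF/- → run E
t=28: L0/L1/L2 = -/EF/- → run E
t=29: L0/L1/L2 = -/F/- → run F
t=30: L0/L1/L2 = -/F/- → run F
t=31: L0/L1/L2 = -/F/- → run F
t=32: L0/L1/L2 = -/F/- → run F
t=33: L0/L1/L2 = -/F/- → run F
t=34: (idle)
t=35: (idle)
t=36: (idle)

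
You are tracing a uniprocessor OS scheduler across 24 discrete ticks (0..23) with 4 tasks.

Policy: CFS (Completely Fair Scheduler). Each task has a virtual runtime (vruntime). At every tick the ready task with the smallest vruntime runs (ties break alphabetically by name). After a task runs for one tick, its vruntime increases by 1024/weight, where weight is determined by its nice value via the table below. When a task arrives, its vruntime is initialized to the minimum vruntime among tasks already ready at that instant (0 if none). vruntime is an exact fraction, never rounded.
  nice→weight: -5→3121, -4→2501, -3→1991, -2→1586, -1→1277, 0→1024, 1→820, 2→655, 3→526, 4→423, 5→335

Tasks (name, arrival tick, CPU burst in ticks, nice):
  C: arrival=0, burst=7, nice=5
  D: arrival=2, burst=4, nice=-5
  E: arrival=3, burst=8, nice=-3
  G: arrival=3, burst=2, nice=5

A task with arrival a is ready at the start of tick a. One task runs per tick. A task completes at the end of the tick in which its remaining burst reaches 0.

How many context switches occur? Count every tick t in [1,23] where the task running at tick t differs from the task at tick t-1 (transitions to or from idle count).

context switches = 12

t=0: vr[C=0] → run C
t=1: vr[C=1024/335] → run C
t=2: vr[C=2048/335 D=2048/335] → run C
t=3: vr[C=3072/335 D=2048/335 E=2048/335 G=2048/335] → run D
t=4: vr[C=3072/335 D=6734848/1045535 E=2048/335 G=2048/335] → run E
t=5: vr[C=3072/335 D=6734848/1045535 E=4420608/666985 G=2048/335] → run G
t=6: vr[C=3072/335 D=6734848/1045535 E=4420608/666985 G=3072/335] → run D
t=7: vr[C=3072/335 D=7077888/1045535 E=4420608/666985 G=3072/335] → run E
t=8: vr[C=3072/335 D=7077888/1045535 E=4763648/666985 G=3072/335] → run D
t=9: vr[C=3072/335 D=7420928/1045535 E=4763648/666985 G=3072/335] → run D
t=10: vr[C=3072/335 E=4763648/666985 G=3072/335] → run E
t=11: vr[C=3072/335 E=5106688/666985 G=3072/335] → run E
t=12: vr[C=3072/335 E=5449728/666985 G=3072/335] → run E
t=13: vr[C=3072/335 E=5792768/666985 G=3072/335] → run E
t=14: vr[C=3072/335 E=6135808/666985 G=3072/335] → run C
t=15: vr[C=4096/335 E=6135808/666985 G=3072/335] → run G
t=16: vr[C=4096/335 E=6135808/666985] → run E
t=17: vr[C=4096/335 E=6478848/666985] → run E
t=18: vr[C=4096/335] → run C
t=19: vr[C=1024/67] → run C
t=20: vr[C=6144/335] → run C
t=21: (idle)
t=22: (idle)
t=23: (idle)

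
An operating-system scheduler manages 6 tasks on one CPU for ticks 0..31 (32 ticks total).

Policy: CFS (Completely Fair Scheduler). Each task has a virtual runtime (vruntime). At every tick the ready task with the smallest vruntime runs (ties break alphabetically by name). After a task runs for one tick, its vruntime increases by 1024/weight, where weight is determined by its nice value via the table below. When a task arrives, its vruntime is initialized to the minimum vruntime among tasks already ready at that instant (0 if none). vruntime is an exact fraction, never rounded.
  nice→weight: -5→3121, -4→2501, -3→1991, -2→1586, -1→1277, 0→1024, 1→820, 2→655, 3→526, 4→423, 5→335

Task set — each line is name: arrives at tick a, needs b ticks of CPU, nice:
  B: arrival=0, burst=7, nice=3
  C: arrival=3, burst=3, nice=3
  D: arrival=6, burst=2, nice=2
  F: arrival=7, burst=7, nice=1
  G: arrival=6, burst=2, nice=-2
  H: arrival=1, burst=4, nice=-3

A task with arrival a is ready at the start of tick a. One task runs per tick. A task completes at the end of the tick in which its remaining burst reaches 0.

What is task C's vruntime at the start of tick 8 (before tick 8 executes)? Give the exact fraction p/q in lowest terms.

vruntime(C, start of tick 8) = 2308096/523633

t=0: vr[B=0] → run B
t=1: vr[B=512/263 H=512/263] → run B
t=2: vr[B=1024/263 H=512/263] → run H
t=3: vr[B=1024/263 C=1288704/523633 H=1288704/523633] → run C
t=4: vr[B=1024/263 C=2308096/523633 H=1288704/523633] → run H
t=5: vr[B=1024/263 C=2308096/523633 H=1558016/523633] → run H
t=6: vr[B=1024/263 C=2308096/523633 D=1827328/523633 G=1827328/523633 H=1827328/523633] → run D
t=7: vr[B=1024/263 C=2308096/523633 D=1733100032/342979615 F=1827328/523633 G=1827328/523633 H=1827328/523633] → run F
t=8: vr[B=1024/263 C=2308096/523633 D=1733100032/342979615 F=508652288/107344765 G=1827328/523633 H=1827328/523633] → run G
t=9: vr[B=1024/263 C=2308096/523633 D=1733100032/342979615 F=508652288/107344765 G=1717171200/415240969 H=1827328/523633] → run H
t=10: vr[B=1024/263 C=2308096/523633 D=1733100032/342979615 F=508652288/107344765 G=1717171200/415240969] → run B
t=11: vr[B=1536/263 C=2308096/523633 D=1733100032/342979615 F=508652288/107344765 G=1717171200/415240969] → run G
t=12: vr[B=1536/263 C=2308096/523633 D=1733100032/342979615 F=508652288/107344765] → run C
t=13: vr[B=1536/263 C=3327488/523633 D=1733100032/342979615 F=508652288/107344765] → run F
t=14: vr[B=1536/263 C=3327488/523633 D=1733100032/342979615 F=642702336/107344765] → run D
t=15: vr[B=1536/263 C=3327488/523633 F=642702336/107344765] → run B
t=16: vr[B=2048/263 C=3327488/523633 F=642702336/107344765] → run F
t=17: vr[B=2048/263 C=3327488/523633 F=776752384/107344765] → run C
t=18: vr[B=2048/263 F=776752384/107344765] → run F
t=19: vr[B=2048/263 F=910802432/107344765] → run B
t=20: vr[B=2560/263 F=910802432/107344765] → run F
t=21: vr[B=2560/263 F=208970496/21468953] → run F
t=22: vr[B=2560/263 F=1178902528/107344765] → run B
t=23: vr[B=3072/263 F=1178902528/107344765] → run F
t=24: vr[B=3072/263] → run B
t=25: (idle)
t=26: (idle)
t=27: (idle)
t=28: (idle)
t=29: (idle)
t=30: (idle)
t=31: (idle)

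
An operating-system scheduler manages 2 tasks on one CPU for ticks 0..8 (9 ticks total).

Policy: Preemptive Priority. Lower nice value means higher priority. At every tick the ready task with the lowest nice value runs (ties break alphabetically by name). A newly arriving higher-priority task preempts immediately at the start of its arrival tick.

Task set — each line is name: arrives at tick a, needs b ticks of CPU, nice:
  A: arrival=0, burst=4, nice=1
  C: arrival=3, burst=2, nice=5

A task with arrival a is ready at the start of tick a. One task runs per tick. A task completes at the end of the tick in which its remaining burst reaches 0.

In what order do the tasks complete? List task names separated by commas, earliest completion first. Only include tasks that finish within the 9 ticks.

t=0: ready={A} → run A
t=1: ready={A} → run A
t=2: ready={A} → run A
t=3: ready={A,C} → run A
t=4: ready={C} → run C
t=5: ready={C} → run C
t=6: (idle)
t=7: (idle)
t=8: (idle)

completion order = A, C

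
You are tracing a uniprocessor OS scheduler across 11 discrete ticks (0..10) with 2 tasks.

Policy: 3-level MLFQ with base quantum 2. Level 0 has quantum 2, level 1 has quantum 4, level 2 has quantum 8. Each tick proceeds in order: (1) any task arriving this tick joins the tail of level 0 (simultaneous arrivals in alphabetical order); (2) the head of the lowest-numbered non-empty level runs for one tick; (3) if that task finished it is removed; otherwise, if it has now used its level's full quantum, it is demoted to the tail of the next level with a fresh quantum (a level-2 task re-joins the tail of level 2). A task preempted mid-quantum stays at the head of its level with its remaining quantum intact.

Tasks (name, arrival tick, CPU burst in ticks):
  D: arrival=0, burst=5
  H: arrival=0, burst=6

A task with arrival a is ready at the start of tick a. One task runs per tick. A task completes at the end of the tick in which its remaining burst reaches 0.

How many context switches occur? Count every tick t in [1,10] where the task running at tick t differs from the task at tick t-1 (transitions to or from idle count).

context switches = 3

t=0: L0/L1/L2 = DH/-/- → run D
t=1: L0/L1/L2 = DH/-/- → run D
t=2: L0/L1/L2 = H/D/- → run H
t=3: L0/L1/L2 = H/D/- → run H
t=4: L0/L1/L2 = -/DH/- → run D
t=5: L0/L1/L2 = -/DH/- → run D
t=6: L0/L1/L2 = -/DH/- → run D
t=7: L0/L1/L2 = -/H/- → run H
t=8: L0/L1/L2 = -/H/- → run H
t=9: L0/L1/L2 = -/H/- → run H
t=10: L0/L1/L2 = -/H/- → run H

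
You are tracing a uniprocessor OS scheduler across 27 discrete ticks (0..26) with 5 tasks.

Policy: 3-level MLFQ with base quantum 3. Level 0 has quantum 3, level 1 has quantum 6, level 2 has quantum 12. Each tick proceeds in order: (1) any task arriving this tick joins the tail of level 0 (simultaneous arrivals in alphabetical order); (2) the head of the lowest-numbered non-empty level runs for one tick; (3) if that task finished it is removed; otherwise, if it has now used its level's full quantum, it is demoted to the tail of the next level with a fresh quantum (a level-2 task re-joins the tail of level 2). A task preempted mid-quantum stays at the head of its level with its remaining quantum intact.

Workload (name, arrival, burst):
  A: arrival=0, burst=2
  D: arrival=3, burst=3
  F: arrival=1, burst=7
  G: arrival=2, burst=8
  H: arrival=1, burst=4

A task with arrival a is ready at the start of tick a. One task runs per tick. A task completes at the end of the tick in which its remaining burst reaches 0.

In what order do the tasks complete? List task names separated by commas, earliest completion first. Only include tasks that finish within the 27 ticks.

completion order = A, D, F, H, G

t=0: L0/L1/L2 = A/-/- → run A
t=1: L0/L1/L2 = AFH/-/- → run A
t=2: L0/L1/L2 = FHG/-/- → run F
t=3: L0/L1/L2 = FHGD/-/- → run F
t=4: L0/L1/L2 = FHGD/-/- → run F
t=5: L0/L1/L2 = HGD/F/- → run H
t=6: L0/L1/L2 = HGD/F/- → run H
t=7: L0/L1/L2 = HGD/F/- → run H
t=8: L0/L1/L2 = GD/FH/- → run G
t=9: L0/L1/L2 = GD/FH/- → run G
t=10: L0/L1/L2 = GD/FH/- → run G
t=11: L0/L1/L2 = D/FHG/- → run D
t=12: L0/L1/L2 = D/FHG/- → run D
t=13: L0/L1/L2 = D/FHG/- → run D
t=14: L0/L1/L2 = -/FHG/- → run F
t=15: L0/L1/L2 = -/FHG/- → run F
t=16: L0/L1/L2 = -/FHG/- → run F
t=17: L0/L1/L2 = -/FHG/- → run F
t=18: L0/L1/L2 = -/HG/- → run H
t=19: L0/L1/L2 = -/G/- → run G
t=20: L0/L1/L2 = -/G/- → run G
t=21: L0/L1/L2 = -/G/- → run G
t=22: L0/L1/L2 = -/G/- → run G
t=23: L0/L1/L2 = -/G/- → run G
t=24: (idle)
t=25: (idle)
t=26: (idle)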